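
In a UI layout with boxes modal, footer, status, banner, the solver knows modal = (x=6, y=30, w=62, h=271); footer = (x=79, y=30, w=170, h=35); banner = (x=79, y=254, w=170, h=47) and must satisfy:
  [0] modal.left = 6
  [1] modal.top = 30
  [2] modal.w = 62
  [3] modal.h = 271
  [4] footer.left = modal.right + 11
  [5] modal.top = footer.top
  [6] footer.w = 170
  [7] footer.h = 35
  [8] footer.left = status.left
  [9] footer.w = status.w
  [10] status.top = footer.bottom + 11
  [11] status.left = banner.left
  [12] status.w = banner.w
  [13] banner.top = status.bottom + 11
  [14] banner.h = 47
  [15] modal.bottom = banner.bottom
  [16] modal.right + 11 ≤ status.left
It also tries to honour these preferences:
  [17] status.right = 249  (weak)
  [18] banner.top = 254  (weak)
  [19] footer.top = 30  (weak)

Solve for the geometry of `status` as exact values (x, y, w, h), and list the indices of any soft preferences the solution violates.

1. status.x = 79  [footer.left = status.left]
2. status.w = 170  [footer.w = status.w]
3. status.y = 76  [status.top = footer.bottom + 11]
4. status.h = 167  [banner.top = status.bottom + 11]

status = (x=79, y=76, w=170, h=167)
violated soft preferences: none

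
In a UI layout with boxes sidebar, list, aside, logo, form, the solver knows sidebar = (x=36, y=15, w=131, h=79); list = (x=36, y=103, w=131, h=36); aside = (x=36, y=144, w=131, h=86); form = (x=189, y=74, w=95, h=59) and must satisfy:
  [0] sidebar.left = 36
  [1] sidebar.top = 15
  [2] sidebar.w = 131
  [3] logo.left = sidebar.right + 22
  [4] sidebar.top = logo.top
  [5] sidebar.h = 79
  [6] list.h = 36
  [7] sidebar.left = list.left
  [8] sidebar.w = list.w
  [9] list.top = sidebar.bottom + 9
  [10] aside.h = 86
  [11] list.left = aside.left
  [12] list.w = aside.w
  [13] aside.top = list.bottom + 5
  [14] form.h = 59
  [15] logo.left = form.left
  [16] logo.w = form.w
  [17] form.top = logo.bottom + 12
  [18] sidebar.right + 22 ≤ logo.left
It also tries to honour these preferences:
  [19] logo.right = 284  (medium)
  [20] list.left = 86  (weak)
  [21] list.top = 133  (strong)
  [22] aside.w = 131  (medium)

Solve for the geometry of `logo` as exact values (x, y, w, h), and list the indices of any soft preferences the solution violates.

1. logo.x = 189  [logo.left = sidebar.right + 22]
2. logo.y = 15  [sidebar.top = logo.top]
3. logo.w = 95  [logo.w = form.w]
4. logo.h = 47  [form.top = logo.bottom + 12]

logo = (x=189, y=15, w=95, h=47)
violated soft preferences: 20, 21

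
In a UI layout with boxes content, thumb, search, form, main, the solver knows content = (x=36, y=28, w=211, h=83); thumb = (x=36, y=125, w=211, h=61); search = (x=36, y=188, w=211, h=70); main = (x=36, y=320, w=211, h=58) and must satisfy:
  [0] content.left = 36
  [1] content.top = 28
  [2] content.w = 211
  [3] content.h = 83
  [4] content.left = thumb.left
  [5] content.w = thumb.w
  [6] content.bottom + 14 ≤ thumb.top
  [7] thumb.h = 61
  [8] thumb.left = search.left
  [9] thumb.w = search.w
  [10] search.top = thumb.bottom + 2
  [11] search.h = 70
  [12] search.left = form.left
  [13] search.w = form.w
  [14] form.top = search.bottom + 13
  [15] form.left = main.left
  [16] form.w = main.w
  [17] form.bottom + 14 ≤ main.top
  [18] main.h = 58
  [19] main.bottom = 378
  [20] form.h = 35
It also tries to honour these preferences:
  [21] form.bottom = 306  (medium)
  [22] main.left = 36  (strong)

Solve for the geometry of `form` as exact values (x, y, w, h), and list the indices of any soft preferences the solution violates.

form = (x=36, y=271, w=211, h=35)
violated soft preferences: none

1. form.x = 36  [search.left = form.left]
2. form.w = 211  [search.w = form.w]
3. form.y = 271  [form.top = search.bottom + 13]
4. form.h = 35  [form.h = 35]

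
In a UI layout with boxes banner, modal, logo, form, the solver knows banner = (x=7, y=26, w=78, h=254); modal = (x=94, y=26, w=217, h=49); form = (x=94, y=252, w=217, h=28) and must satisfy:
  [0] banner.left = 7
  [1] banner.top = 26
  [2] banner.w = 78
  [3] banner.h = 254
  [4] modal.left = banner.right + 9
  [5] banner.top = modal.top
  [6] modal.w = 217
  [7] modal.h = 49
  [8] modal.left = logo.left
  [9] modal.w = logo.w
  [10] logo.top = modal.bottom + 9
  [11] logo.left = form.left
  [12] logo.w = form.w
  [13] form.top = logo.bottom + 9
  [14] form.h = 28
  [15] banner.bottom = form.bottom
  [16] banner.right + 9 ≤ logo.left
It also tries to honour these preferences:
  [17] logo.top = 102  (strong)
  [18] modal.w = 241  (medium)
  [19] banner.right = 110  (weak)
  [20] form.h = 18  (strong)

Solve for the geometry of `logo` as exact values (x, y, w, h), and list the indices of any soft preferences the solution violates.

1. logo.x = 94  [modal.left = logo.left]
2. logo.w = 217  [modal.w = logo.w]
3. logo.y = 84  [logo.top = modal.bottom + 9]
4. logo.h = 159  [form.top = logo.bottom + 9]

logo = (x=94, y=84, w=217, h=159)
violated soft preferences: 17, 18, 19, 20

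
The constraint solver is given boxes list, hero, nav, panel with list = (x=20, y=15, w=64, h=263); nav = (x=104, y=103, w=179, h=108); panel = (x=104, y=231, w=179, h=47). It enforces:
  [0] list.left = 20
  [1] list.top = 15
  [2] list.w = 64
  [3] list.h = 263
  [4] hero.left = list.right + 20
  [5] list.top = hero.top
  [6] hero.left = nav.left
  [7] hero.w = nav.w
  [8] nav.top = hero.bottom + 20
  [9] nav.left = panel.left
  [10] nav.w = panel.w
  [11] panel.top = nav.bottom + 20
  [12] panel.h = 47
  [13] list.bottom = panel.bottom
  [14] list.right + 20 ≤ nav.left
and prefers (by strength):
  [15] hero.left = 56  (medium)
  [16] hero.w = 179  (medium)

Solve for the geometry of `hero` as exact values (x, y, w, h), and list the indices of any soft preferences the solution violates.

1. hero.x = 104  [hero.left = list.right + 20]
2. hero.y = 15  [list.top = hero.top]
3. hero.w = 179  [hero.w = nav.w]
4. hero.h = 68  [nav.top = hero.bottom + 20]

hero = (x=104, y=15, w=179, h=68)
violated soft preferences: 15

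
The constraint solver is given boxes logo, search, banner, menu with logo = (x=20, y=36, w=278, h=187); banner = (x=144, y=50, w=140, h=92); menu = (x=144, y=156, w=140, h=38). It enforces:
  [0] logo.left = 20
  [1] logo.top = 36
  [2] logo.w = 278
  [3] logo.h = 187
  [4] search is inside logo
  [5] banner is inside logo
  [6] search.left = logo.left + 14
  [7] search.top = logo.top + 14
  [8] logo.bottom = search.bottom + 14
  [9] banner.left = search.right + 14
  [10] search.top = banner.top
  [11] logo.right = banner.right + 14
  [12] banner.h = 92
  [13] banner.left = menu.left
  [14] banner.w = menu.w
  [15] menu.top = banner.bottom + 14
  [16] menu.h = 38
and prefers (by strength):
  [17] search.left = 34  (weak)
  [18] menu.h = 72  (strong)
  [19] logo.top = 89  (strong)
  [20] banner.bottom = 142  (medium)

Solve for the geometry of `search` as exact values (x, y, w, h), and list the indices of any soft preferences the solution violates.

1. search.x = 34  [search.left = logo.left + 14]
2. search.y = 50  [search.top = logo.top + 14]
3. search.h = 159  [logo.bottom = search.bottom + 14]
4. search.w = 96  [banner.left = search.right + 14]

search = (x=34, y=50, w=96, h=159)
violated soft preferences: 18, 19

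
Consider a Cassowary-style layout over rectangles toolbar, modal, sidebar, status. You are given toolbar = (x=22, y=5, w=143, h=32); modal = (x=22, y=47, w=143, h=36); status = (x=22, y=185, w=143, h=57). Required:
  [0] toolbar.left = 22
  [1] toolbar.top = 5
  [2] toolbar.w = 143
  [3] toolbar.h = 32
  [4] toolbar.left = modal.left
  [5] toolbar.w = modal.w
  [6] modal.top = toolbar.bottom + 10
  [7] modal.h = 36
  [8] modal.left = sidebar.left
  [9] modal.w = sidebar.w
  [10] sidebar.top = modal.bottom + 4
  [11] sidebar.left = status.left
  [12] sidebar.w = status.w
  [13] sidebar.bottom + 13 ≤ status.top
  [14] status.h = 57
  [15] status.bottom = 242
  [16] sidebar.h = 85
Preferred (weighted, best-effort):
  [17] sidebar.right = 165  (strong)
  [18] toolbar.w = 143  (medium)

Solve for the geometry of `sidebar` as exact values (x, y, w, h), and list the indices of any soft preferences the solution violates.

1. sidebar.x = 22  [modal.left = sidebar.left]
2. sidebar.w = 143  [modal.w = sidebar.w]
3. sidebar.y = 87  [sidebar.top = modal.bottom + 4]
4. sidebar.h = 85  [sidebar.h = 85]

sidebar = (x=22, y=87, w=143, h=85)
violated soft preferences: none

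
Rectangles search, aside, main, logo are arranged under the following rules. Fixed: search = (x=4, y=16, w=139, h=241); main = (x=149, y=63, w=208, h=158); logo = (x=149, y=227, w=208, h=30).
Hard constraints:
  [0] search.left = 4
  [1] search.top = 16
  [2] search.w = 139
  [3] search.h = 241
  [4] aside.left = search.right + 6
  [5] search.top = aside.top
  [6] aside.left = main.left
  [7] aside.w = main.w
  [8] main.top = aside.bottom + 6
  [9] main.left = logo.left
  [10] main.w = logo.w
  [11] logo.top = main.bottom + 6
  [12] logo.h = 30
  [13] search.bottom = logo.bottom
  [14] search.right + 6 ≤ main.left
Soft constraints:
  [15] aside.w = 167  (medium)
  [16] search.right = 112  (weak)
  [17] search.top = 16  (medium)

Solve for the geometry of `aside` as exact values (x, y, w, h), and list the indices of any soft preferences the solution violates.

1. aside.x = 149  [aside.left = search.right + 6]
2. aside.y = 16  [search.top = aside.top]
3. aside.w = 208  [aside.w = main.w]
4. aside.h = 41  [main.top = aside.bottom + 6]

aside = (x=149, y=16, w=208, h=41)
violated soft preferences: 15, 16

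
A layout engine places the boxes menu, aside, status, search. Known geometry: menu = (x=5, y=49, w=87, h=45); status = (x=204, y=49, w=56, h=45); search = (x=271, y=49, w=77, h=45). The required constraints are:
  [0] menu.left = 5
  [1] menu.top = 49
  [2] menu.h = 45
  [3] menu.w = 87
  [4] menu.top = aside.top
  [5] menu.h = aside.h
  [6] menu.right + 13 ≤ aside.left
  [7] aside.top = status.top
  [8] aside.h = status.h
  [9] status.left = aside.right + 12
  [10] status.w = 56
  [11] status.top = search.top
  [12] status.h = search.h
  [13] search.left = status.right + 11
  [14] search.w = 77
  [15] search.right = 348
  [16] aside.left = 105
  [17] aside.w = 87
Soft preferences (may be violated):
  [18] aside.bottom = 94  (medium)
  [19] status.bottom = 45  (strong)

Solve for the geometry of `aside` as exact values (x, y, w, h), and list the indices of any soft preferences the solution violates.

aside = (x=105, y=49, w=87, h=45)
violated soft preferences: 19

1. aside.y = 49  [menu.top = aside.top]
2. aside.h = 45  [menu.h = aside.h]
3. aside.x = 105  [aside.left = 105]
4. aside.w = 87  [aside.w = 87]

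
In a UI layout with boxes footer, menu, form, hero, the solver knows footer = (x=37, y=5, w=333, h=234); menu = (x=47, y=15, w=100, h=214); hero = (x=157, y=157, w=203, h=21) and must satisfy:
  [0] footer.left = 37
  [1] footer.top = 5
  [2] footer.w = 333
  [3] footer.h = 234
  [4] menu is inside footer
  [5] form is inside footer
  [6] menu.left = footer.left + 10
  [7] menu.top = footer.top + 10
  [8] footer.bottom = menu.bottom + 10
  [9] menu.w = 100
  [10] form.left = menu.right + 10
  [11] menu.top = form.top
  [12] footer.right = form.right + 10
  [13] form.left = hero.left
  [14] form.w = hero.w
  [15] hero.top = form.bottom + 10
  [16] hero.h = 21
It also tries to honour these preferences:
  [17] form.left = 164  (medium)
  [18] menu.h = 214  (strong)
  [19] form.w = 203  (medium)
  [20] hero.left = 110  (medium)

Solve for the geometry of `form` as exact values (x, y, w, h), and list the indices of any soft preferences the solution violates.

form = (x=157, y=15, w=203, h=132)
violated soft preferences: 17, 20

1. form.x = 157  [form.left = menu.right + 10]
2. form.y = 15  [menu.top = form.top]
3. form.w = 203  [footer.right = form.right + 10]
4. form.h = 132  [hero.top = form.bottom + 10]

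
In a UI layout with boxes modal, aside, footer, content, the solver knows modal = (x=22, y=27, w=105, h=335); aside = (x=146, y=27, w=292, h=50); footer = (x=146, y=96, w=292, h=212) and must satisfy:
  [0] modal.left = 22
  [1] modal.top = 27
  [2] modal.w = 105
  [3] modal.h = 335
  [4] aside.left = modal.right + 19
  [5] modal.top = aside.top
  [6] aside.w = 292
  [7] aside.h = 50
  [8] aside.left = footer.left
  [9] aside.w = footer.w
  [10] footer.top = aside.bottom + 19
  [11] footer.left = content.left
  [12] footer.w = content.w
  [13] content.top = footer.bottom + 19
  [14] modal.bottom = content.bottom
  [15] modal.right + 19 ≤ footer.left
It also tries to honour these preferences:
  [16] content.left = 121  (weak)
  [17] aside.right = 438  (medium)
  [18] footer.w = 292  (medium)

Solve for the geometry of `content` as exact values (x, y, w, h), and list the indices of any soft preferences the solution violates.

content = (x=146, y=327, w=292, h=35)
violated soft preferences: 16

1. content.x = 146  [footer.left = content.left]
2. content.w = 292  [footer.w = content.w]
3. content.y = 327  [content.top = footer.bottom + 19]
4. content.h = 35  [modal.bottom = content.bottom]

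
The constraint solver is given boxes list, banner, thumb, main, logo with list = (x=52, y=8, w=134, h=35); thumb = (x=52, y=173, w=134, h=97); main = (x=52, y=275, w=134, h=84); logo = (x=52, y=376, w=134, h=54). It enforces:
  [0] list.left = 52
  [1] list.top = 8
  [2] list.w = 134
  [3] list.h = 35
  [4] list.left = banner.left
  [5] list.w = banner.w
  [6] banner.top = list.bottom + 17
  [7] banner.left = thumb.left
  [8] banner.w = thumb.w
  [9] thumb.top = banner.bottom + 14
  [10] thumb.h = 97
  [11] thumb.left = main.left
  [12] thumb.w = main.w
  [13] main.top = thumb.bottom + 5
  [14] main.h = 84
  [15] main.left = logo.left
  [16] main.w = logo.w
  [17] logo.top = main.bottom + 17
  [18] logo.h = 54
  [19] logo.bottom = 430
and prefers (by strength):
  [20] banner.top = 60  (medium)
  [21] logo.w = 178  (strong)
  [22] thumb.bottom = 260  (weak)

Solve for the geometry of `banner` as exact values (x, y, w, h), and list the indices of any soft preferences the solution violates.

1. banner.x = 52  [list.left = banner.left]
2. banner.w = 134  [list.w = banner.w]
3. banner.y = 60  [banner.top = list.bottom + 17]
4. banner.h = 99  [thumb.top = banner.bottom + 14]

banner = (x=52, y=60, w=134, h=99)
violated soft preferences: 21, 22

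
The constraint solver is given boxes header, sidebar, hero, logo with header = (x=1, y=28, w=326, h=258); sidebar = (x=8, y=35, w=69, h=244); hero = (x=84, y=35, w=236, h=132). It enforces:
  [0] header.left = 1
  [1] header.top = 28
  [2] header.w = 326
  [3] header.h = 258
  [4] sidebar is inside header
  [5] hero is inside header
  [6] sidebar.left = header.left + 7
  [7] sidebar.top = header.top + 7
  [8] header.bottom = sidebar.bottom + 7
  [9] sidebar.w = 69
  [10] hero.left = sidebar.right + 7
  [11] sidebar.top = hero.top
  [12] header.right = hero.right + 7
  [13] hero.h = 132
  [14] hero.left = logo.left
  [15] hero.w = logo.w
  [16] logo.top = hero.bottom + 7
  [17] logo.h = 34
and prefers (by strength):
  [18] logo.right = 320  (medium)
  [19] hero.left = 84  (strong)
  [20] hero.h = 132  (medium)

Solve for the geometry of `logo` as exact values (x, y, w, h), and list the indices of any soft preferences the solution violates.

logo = (x=84, y=174, w=236, h=34)
violated soft preferences: none

1. logo.x = 84  [hero.left = logo.left]
2. logo.w = 236  [hero.w = logo.w]
3. logo.y = 174  [logo.top = hero.bottom + 7]
4. logo.h = 34  [logo.h = 34]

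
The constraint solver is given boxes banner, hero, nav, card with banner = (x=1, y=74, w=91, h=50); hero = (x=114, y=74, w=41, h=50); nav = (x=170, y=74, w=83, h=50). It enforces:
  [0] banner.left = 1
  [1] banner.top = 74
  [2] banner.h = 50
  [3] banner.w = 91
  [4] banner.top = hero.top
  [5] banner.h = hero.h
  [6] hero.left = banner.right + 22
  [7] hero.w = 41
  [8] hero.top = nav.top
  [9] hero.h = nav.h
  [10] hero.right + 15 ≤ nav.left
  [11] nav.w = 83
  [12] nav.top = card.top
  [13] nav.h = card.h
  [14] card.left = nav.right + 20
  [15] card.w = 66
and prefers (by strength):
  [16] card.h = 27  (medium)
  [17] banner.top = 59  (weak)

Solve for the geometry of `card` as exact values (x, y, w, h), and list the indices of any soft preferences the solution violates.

card = (x=273, y=74, w=66, h=50)
violated soft preferences: 16, 17

1. card.y = 74  [nav.top = card.top]
2. card.h = 50  [nav.h = card.h]
3. card.x = 273  [card.left = nav.right + 20]
4. card.w = 66  [card.w = 66]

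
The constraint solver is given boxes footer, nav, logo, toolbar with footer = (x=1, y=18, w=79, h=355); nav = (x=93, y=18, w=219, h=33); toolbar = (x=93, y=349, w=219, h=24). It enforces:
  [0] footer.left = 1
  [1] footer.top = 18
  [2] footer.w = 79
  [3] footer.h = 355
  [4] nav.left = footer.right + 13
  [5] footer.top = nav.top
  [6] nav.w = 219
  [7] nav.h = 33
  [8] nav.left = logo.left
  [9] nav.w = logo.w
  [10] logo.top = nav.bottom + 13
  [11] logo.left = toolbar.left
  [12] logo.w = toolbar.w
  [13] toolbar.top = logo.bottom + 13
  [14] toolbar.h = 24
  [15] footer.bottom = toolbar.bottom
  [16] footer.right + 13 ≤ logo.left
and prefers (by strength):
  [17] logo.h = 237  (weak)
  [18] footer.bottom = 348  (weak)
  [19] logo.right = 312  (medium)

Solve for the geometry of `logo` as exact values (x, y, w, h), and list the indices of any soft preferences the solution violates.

1. logo.x = 93  [nav.left = logo.left]
2. logo.w = 219  [nav.w = logo.w]
3. logo.y = 64  [logo.top = nav.bottom + 13]
4. logo.h = 272  [toolbar.top = logo.bottom + 13]

logo = (x=93, y=64, w=219, h=272)
violated soft preferences: 17, 18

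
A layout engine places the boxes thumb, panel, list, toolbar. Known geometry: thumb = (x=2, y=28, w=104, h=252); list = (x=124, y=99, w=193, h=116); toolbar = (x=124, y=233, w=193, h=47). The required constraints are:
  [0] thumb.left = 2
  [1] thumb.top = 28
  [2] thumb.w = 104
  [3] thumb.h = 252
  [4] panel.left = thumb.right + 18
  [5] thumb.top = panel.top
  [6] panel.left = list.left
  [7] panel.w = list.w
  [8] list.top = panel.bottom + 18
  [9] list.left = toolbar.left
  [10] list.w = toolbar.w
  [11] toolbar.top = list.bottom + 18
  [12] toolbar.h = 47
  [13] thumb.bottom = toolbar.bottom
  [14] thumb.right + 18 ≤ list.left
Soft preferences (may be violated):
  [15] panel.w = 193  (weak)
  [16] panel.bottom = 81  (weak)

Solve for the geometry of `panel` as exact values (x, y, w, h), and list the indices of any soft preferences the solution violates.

panel = (x=124, y=28, w=193, h=53)
violated soft preferences: none

1. panel.x = 124  [panel.left = thumb.right + 18]
2. panel.y = 28  [thumb.top = panel.top]
3. panel.w = 193  [panel.w = list.w]
4. panel.h = 53  [list.top = panel.bottom + 18]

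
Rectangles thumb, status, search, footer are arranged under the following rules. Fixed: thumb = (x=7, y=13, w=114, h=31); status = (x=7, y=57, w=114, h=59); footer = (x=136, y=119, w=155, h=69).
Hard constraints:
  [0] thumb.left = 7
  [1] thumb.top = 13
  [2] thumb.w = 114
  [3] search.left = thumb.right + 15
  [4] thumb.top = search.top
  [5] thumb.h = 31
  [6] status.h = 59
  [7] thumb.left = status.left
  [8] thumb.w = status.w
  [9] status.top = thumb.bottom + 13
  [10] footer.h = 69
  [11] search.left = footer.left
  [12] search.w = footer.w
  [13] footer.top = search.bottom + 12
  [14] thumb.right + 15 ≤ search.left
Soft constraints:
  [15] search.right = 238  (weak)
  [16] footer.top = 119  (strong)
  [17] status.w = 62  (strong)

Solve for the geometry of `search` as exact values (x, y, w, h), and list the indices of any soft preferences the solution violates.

search = (x=136, y=13, w=155, h=94)
violated soft preferences: 15, 17

1. search.x = 136  [search.left = thumb.right + 15]
2. search.y = 13  [thumb.top = search.top]
3. search.w = 155  [search.w = footer.w]
4. search.h = 94  [footer.top = search.bottom + 12]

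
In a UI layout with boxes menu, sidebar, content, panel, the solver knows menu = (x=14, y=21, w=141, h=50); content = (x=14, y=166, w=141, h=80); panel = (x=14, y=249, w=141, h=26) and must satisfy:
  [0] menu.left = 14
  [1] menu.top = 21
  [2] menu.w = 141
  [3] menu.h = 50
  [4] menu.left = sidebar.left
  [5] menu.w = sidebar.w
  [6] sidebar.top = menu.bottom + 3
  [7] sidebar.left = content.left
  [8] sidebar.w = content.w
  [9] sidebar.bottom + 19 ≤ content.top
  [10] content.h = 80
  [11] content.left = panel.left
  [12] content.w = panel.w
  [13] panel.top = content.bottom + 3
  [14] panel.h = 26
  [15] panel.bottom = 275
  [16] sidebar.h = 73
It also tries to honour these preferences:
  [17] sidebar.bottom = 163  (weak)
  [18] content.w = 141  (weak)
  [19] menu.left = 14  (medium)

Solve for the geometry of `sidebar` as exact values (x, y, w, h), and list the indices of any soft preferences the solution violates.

1. sidebar.x = 14  [menu.left = sidebar.left]
2. sidebar.w = 141  [menu.w = sidebar.w]
3. sidebar.y = 74  [sidebar.top = menu.bottom + 3]
4. sidebar.h = 73  [sidebar.h = 73]

sidebar = (x=14, y=74, w=141, h=73)
violated soft preferences: 17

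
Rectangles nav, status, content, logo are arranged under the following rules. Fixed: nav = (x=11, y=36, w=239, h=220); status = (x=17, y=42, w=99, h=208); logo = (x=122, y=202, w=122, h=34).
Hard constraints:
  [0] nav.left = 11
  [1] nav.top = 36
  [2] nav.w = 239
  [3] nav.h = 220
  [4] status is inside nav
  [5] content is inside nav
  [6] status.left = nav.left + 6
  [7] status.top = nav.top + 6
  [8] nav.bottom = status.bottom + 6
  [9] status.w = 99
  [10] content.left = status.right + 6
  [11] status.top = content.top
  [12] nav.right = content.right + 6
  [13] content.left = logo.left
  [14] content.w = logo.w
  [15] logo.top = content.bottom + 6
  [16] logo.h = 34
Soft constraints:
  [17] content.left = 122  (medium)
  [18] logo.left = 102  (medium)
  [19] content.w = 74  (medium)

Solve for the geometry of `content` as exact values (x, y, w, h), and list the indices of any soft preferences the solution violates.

1. content.x = 122  [content.left = status.right + 6]
2. content.y = 42  [status.top = content.top]
3. content.w = 122  [nav.right = content.right + 6]
4. content.h = 154  [logo.top = content.bottom + 6]

content = (x=122, y=42, w=122, h=154)
violated soft preferences: 18, 19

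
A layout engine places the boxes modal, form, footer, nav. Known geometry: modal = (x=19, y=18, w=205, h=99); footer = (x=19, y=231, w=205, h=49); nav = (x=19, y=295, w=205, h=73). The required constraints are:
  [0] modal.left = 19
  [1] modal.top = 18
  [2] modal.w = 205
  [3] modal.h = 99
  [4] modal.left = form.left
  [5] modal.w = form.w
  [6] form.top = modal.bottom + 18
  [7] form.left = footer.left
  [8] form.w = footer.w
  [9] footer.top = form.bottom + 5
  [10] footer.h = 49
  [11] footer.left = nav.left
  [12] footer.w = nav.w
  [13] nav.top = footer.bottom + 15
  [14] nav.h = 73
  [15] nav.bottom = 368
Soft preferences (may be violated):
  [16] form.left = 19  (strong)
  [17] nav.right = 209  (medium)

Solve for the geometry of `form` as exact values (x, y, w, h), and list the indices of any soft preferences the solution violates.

1. form.x = 19  [modal.left = form.left]
2. form.w = 205  [modal.w = form.w]
3. form.y = 135  [form.top = modal.bottom + 18]
4. form.h = 91  [footer.top = form.bottom + 5]

form = (x=19, y=135, w=205, h=91)
violated soft preferences: 17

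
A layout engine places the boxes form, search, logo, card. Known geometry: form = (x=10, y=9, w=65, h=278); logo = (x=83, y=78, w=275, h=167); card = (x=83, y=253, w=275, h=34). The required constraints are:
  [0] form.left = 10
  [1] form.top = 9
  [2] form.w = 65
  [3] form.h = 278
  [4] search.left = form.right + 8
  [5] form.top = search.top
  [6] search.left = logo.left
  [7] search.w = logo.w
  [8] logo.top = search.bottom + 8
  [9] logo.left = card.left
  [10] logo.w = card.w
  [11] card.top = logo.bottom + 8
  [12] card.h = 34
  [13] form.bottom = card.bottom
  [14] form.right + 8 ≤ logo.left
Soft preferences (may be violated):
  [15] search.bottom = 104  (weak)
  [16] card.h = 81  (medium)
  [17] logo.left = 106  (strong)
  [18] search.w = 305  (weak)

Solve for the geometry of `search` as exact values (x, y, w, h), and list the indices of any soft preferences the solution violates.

1. search.x = 83  [search.left = form.right + 8]
2. search.y = 9  [form.top = search.top]
3. search.w = 275  [search.w = logo.w]
4. search.h = 61  [logo.top = search.bottom + 8]

search = (x=83, y=9, w=275, h=61)
violated soft preferences: 15, 16, 17, 18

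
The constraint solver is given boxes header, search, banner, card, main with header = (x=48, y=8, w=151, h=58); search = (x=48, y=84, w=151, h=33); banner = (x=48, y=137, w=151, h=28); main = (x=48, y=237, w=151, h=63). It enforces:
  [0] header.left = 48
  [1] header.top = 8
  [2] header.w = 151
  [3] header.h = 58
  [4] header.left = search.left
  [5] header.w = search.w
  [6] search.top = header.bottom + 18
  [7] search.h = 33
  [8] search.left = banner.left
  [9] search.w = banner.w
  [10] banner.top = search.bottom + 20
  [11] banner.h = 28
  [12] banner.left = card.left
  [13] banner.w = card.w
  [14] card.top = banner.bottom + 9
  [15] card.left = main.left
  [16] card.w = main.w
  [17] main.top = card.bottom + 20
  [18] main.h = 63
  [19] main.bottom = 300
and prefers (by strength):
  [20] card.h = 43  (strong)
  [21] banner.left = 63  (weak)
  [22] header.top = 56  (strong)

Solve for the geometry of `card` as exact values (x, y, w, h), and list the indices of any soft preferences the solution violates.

card = (x=48, y=174, w=151, h=43)
violated soft preferences: 21, 22

1. card.x = 48  [banner.left = card.left]
2. card.w = 151  [banner.w = card.w]
3. card.y = 174  [card.top = banner.bottom + 9]
4. card.h = 43  [main.top = card.bottom + 20]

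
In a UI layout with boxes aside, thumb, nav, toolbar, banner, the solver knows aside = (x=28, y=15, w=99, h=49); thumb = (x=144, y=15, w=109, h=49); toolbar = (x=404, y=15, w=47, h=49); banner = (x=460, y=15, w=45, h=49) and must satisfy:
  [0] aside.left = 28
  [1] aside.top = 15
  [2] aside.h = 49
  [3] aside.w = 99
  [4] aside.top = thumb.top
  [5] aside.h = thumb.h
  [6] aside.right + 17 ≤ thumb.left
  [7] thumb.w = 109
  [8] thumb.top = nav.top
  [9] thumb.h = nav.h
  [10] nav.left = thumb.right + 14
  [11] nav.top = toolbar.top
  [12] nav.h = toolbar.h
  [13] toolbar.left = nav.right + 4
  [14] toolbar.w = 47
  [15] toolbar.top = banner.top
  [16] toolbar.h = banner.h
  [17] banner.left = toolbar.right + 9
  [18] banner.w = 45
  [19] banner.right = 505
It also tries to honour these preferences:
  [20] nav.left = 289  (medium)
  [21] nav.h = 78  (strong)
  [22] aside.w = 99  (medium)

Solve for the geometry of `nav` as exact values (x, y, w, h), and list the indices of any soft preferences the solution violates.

1. nav.y = 15  [thumb.top = nav.top]
2. nav.h = 49  [thumb.h = nav.h]
3. nav.x = 267  [nav.left = thumb.right + 14]
4. nav.w = 133  [toolbar.left = nav.right + 4]

nav = (x=267, y=15, w=133, h=49)
violated soft preferences: 20, 21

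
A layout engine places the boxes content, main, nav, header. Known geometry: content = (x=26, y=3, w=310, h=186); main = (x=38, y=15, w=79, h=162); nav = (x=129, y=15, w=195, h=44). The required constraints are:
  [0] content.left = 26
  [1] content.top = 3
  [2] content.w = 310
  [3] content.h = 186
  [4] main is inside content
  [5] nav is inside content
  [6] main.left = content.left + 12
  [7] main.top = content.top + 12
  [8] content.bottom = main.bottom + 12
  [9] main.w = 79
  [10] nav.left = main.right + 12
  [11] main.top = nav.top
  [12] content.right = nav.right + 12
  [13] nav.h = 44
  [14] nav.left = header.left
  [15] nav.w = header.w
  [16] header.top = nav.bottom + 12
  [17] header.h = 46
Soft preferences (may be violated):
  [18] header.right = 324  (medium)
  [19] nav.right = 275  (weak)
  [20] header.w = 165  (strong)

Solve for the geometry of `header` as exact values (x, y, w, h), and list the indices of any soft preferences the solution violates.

header = (x=129, y=71, w=195, h=46)
violated soft preferences: 19, 20

1. header.x = 129  [nav.left = header.left]
2. header.w = 195  [nav.w = header.w]
3. header.y = 71  [header.top = nav.bottom + 12]
4. header.h = 46  [header.h = 46]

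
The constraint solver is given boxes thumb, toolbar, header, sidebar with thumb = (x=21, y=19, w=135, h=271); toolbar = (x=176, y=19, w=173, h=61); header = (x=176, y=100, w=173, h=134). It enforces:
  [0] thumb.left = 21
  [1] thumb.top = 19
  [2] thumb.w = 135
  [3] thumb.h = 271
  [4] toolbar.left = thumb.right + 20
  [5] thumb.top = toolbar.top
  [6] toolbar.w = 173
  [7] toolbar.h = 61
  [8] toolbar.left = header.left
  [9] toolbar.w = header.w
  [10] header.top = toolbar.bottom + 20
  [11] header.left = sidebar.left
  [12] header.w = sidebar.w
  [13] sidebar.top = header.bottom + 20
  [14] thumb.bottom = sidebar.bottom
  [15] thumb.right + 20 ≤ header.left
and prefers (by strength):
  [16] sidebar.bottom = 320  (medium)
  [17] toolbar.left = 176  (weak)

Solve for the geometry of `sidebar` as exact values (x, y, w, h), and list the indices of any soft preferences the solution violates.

sidebar = (x=176, y=254, w=173, h=36)
violated soft preferences: 16

1. sidebar.x = 176  [header.left = sidebar.left]
2. sidebar.w = 173  [header.w = sidebar.w]
3. sidebar.y = 254  [sidebar.top = header.bottom + 20]
4. sidebar.h = 36  [thumb.bottom = sidebar.bottom]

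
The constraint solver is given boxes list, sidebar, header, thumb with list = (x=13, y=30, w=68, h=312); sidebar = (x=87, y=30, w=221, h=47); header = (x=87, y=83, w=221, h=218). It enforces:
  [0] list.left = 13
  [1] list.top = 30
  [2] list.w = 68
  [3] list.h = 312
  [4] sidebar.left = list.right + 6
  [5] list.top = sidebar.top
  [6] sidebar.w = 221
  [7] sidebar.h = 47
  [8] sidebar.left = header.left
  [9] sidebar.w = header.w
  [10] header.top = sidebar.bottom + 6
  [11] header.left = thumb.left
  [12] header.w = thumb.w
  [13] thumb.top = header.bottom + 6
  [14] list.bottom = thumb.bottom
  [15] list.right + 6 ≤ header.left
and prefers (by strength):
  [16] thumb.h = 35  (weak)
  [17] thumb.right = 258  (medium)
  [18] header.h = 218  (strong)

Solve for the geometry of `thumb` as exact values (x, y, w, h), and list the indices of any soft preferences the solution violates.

thumb = (x=87, y=307, w=221, h=35)
violated soft preferences: 17

1. thumb.x = 87  [header.left = thumb.left]
2. thumb.w = 221  [header.w = thumb.w]
3. thumb.y = 307  [thumb.top = header.bottom + 6]
4. thumb.h = 35  [list.bottom = thumb.bottom]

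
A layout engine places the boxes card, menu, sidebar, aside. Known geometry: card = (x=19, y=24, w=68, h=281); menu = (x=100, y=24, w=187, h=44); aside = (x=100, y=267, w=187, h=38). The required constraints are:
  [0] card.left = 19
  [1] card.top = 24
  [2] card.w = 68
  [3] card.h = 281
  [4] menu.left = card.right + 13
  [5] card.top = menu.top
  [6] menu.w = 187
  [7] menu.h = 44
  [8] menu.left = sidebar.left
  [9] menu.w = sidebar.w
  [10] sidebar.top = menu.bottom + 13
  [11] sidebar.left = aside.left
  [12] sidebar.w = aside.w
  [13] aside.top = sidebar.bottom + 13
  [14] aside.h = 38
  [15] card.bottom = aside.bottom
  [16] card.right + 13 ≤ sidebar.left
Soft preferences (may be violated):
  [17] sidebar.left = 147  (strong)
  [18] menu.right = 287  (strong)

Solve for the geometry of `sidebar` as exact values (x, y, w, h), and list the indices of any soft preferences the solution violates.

1. sidebar.x = 100  [menu.left = sidebar.left]
2. sidebar.w = 187  [menu.w = sidebar.w]
3. sidebar.y = 81  [sidebar.top = menu.bottom + 13]
4. sidebar.h = 173  [aside.top = sidebar.bottom + 13]

sidebar = (x=100, y=81, w=187, h=173)
violated soft preferences: 17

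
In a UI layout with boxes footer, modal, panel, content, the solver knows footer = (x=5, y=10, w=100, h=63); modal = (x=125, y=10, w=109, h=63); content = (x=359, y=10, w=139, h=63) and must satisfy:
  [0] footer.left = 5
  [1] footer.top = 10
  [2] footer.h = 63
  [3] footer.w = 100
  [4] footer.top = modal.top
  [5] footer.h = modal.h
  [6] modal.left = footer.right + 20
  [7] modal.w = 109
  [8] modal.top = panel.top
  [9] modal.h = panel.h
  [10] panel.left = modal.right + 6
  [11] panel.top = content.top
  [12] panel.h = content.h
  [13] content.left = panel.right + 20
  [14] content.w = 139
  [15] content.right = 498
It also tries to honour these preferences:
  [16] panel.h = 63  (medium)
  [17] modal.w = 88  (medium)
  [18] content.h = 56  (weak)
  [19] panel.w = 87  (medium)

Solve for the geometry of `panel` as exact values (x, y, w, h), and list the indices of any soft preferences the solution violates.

panel = (x=240, y=10, w=99, h=63)
violated soft preferences: 17, 18, 19

1. panel.y = 10  [modal.top = panel.top]
2. panel.h = 63  [modal.h = panel.h]
3. panel.x = 240  [panel.left = modal.right + 6]
4. panel.w = 99  [content.left = panel.right + 20]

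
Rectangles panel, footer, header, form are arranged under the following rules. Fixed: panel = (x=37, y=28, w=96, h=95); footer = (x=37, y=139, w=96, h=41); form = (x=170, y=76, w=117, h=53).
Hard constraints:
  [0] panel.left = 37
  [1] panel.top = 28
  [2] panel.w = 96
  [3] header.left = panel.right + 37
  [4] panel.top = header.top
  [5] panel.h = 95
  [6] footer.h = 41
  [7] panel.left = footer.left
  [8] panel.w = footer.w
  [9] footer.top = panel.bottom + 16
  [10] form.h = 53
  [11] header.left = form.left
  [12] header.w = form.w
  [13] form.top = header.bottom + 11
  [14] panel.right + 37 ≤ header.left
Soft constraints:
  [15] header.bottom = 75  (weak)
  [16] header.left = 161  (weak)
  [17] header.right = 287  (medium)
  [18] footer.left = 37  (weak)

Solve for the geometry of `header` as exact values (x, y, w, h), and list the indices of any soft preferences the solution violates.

header = (x=170, y=28, w=117, h=37)
violated soft preferences: 15, 16

1. header.x = 170  [header.left = panel.right + 37]
2. header.y = 28  [panel.top = header.top]
3. header.w = 117  [header.w = form.w]
4. header.h = 37  [form.top = header.bottom + 11]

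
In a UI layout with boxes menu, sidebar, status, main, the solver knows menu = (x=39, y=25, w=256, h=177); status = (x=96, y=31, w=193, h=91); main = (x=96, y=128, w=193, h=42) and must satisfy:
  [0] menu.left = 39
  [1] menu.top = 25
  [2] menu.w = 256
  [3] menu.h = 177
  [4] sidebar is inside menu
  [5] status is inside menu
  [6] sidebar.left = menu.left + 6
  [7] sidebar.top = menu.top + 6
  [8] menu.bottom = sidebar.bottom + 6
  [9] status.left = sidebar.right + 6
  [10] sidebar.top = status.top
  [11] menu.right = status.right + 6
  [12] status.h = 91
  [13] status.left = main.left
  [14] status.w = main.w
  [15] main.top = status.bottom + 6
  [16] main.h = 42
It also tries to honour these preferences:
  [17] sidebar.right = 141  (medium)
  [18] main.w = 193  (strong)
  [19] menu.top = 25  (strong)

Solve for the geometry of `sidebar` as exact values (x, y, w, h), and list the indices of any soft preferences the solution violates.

sidebar = (x=45, y=31, w=45, h=165)
violated soft preferences: 17

1. sidebar.x = 45  [sidebar.left = menu.left + 6]
2. sidebar.y = 31  [sidebar.top = menu.top + 6]
3. sidebar.h = 165  [menu.bottom = sidebar.bottom + 6]
4. sidebar.w = 45  [status.left = sidebar.right + 6]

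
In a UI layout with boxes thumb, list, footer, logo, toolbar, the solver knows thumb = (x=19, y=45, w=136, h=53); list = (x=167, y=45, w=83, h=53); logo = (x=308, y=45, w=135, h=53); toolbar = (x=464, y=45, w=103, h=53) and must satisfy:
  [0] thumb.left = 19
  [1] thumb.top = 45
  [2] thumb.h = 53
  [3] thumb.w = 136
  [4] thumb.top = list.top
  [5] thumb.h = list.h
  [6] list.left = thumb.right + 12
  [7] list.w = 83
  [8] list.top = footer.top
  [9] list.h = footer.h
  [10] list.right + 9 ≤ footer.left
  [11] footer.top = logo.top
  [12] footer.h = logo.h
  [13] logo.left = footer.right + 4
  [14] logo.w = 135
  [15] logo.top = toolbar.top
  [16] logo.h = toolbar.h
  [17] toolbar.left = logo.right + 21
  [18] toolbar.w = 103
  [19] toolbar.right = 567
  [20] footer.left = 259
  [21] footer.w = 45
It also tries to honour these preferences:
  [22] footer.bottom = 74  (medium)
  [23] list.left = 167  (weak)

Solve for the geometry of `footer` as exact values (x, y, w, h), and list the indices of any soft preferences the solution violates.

footer = (x=259, y=45, w=45, h=53)
violated soft preferences: 22

1. footer.y = 45  [list.top = footer.top]
2. footer.h = 53  [list.h = footer.h]
3. footer.x = 259  [footer.left = 259]
4. footer.w = 45  [footer.w = 45]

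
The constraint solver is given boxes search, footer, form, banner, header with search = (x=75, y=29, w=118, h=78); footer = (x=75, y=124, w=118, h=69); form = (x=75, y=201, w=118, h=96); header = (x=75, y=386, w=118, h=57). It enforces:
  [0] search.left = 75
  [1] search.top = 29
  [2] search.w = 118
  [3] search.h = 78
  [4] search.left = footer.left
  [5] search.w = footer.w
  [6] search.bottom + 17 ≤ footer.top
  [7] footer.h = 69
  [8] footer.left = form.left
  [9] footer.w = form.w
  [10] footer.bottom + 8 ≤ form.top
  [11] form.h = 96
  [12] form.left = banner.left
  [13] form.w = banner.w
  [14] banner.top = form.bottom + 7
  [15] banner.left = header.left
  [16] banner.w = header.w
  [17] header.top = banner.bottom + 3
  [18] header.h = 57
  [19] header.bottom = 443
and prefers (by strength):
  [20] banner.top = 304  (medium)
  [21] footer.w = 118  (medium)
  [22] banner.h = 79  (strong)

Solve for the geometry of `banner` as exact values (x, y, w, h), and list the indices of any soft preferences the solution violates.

1. banner.x = 75  [form.left = banner.left]
2. banner.w = 118  [form.w = banner.w]
3. banner.y = 304  [banner.top = form.bottom + 7]
4. banner.h = 79  [header.top = banner.bottom + 3]

banner = (x=75, y=304, w=118, h=79)
violated soft preferences: none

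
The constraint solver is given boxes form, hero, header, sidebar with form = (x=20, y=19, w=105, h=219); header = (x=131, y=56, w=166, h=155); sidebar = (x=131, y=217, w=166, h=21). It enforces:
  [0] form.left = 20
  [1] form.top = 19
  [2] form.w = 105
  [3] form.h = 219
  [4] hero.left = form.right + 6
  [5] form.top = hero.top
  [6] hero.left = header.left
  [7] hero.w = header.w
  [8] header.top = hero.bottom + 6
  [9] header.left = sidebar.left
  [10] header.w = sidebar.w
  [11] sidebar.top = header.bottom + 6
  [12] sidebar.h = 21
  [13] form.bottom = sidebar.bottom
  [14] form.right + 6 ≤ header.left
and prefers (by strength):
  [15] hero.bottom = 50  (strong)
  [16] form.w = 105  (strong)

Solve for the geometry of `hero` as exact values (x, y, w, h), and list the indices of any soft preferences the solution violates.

1. hero.x = 131  [hero.left = form.right + 6]
2. hero.y = 19  [form.top = hero.top]
3. hero.w = 166  [hero.w = header.w]
4. hero.h = 31  [header.top = hero.bottom + 6]

hero = (x=131, y=19, w=166, h=31)
violated soft preferences: none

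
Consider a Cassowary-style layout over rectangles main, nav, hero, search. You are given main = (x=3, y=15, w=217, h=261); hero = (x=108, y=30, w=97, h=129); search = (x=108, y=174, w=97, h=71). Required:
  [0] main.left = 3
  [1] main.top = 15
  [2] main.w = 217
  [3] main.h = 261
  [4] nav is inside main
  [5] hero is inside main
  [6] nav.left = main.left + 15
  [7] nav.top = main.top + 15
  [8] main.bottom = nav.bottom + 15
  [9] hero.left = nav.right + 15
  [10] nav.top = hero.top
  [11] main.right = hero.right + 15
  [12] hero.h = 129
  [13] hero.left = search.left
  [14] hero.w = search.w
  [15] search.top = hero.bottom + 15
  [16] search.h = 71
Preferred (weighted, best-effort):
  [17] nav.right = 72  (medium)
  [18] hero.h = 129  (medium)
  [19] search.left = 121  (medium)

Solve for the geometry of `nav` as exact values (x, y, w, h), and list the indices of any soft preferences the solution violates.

nav = (x=18, y=30, w=75, h=231)
violated soft preferences: 17, 19

1. nav.x = 18  [nav.left = main.left + 15]
2. nav.y = 30  [nav.top = main.top + 15]
3. nav.h = 231  [main.bottom = nav.bottom + 15]
4. nav.w = 75  [hero.left = nav.right + 15]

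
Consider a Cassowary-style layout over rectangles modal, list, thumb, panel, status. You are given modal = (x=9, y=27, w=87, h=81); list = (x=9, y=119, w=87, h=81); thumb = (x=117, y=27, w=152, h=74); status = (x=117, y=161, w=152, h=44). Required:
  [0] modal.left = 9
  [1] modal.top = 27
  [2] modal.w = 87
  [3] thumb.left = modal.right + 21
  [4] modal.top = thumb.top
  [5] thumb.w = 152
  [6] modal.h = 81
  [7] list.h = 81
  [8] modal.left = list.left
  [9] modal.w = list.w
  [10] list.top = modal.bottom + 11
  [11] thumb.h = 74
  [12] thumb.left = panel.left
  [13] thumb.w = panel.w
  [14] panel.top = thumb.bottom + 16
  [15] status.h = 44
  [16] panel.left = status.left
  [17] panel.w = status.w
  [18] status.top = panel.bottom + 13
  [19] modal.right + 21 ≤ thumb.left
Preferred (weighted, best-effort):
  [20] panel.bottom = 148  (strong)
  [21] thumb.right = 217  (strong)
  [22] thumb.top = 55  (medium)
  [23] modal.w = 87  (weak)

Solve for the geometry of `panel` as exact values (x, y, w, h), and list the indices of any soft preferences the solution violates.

panel = (x=117, y=117, w=152, h=31)
violated soft preferences: 21, 22

1. panel.x = 117  [thumb.left = panel.left]
2. panel.w = 152  [thumb.w = panel.w]
3. panel.y = 117  [panel.top = thumb.bottom + 16]
4. panel.h = 31  [status.top = panel.bottom + 13]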